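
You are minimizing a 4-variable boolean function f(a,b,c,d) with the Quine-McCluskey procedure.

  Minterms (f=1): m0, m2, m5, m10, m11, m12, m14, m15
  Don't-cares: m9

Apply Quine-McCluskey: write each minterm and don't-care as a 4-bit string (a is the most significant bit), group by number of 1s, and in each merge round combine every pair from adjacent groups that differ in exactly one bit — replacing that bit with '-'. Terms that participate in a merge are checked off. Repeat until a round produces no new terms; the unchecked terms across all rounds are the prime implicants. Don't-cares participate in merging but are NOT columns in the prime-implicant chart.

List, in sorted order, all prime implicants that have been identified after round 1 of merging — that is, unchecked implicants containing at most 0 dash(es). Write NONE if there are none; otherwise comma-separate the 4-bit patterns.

Round 0: 0000✓ 0010✓ 0101 1001✓ 1010✓ 1011✓ 1100✓ 1110✓ 1111✓
Round 1: -010 00-0 1-10✓ 1-11✓ 10-1 101-✓ 11-0 111-✓
Round 2: 1-1-
PIs = {-010, 00-0, 0101, 1-1-, 10-1, 11-0}

0101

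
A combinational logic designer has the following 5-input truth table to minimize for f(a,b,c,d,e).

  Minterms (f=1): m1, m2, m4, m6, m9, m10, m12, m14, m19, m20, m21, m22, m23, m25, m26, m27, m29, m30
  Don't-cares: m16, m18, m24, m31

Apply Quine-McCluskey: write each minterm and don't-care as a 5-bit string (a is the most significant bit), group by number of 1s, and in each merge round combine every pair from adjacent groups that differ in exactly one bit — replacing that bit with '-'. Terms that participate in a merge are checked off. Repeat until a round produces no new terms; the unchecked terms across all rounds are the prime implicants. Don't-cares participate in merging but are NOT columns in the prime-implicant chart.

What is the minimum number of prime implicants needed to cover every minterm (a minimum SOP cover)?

6

Round 0: 00001✓ 00010✓ 00100✓ 00110✓ 01001✓ 01010✓ 01100✓ 01110✓ 10000✓ 10010✓ 10011✓ 10100✓ 10101✓ 10110✓ 10111✓ 11000✓ 11001✓ 11010✓ 11011✓ 11101✓ 11110✓ 11111✓
Round 1: -0010✓ -0100✓ -0110✓ -1001 -1010✓ -1110✓ 0-001 0-010✓ 0-100✓ 0-110✓ 00-10✓ 001-0✓ 01-10✓ 011-0✓ 1-000✓ 1-010✓ 1-011✓ 1-101✓ 1-110✓ 1-111✓ 10-00✓ 10-10✓ 10-11✓ 100-0✓ 1001-✓ 101-0✓ 101-1✓ 1010-✓ 1011-✓ 11-01✓ 11-10✓ 11-11✓ 110-0✓ 110-1✓ 1100-✓ 1101-✓ 111-1✓ 1111-✓
Round 2: --010✓ --110✓ -0-10✓ -01-0 -1-10✓ 0--10✓ 0-1-0 1--10✓ 1--11✓ 1-0-0 1-01-✓ 1-1-1 1-11-✓ 10--0 10-1-✓ 101-- 11--1 11-1-✓ 110--
Round 3: ---10 1--1-
PIs = {---10, -01-0, -1001, 0-001, 0-1-0, 1--1-, 1-0-0, 1-1-1, 10--0, 101--, 11--1, 110--}
Coverage chart:
  m1: 0-001 ←essential
  m2: ---10 ←essential
  m4: -01-0,0-1-0
  m6: ---10,-01-0,0-1-0
  m9: -1001,0-001
  m10: ---10 ←essential
  m12: 0-1-0 ←essential
  m14: ---10,0-1-0
  m19: 1--1- ←essential
  m20: -01-0,10--0,101--
  m21: 1-1-1,101--
  m22: ---10,-01-0,1--1-,10--0,101--
  m23: 1--1-,1-1-1,101--
  m25: -1001,11--1,110--
  m26: ---10,1--1-,1-0-0,110--
  m27: 1--1-,11--1,110--
  m29: 1-1-1,11--1
  m30: ---10,1--1-
Essential: ---10, 0-001, 0-1-0, 1--1-
Petrick residual → 101--, 11--1
Min cover (6 terms): de' + a'c'd'e + a'ce' + ad + ab'c + abe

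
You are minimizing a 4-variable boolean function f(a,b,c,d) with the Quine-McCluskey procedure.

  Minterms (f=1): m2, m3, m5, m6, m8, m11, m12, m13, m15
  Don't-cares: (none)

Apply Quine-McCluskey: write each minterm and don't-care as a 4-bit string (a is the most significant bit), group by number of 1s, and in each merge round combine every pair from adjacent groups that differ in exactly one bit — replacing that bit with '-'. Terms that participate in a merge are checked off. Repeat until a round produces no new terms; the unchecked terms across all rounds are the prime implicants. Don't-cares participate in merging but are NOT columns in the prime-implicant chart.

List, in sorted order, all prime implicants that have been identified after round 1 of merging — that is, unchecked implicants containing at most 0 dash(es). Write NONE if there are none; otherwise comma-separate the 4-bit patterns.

[col 0] 0010*, 0011*, 0101*, 0110*, 1000*, 1011*, 1100*, 1101*, 1111*
[col 1] -011, -101, 0-10, 001-, 1-00, 1-11, 11-1, 110-
Prime implicants: -011, -101, 0-10, 001-, 1-00, 1-11, 11-1, 110-

NONE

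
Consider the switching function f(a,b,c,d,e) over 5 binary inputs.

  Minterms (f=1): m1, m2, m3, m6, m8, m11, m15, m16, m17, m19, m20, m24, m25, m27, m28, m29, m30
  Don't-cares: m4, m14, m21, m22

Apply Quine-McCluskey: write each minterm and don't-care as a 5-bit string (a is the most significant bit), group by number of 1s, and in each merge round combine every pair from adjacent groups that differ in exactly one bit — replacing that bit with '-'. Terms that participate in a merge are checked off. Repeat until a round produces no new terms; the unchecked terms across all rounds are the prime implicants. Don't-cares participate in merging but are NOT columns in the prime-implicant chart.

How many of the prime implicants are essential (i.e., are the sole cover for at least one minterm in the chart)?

Round 0: 00001✓ 00010✓ 00011✓ 00100✓ 00110✓ 01000✓ 01011✓ 01110✓ 01111✓ 10000✓ 10001✓ 10011✓ 10100✓ 10101✓ 10110✓ 11000✓ 11001✓ 11011✓ 11100✓ 11101✓ 11110✓
Round 1: -0001✓ -0011✓ -0100✓ -0110✓ -1000 -1011✓ -1110✓ 0-011✓ 0-110✓ 00-10 000-1✓ 0001- 001-0✓ 01-11 0111- 1-000✓ 1-001✓ 1-011✓ 1-100✓ 1-101✓ 1-110✓ 10-00✓ 10-01✓ 100-1✓ 1000-✓ 101-0✓ 1010-✓ 11-00✓ 11-01✓ 110-1✓ 1100-✓ 111-0✓ 1110-✓
Round 2: --011 --110 -00-1 -01-0 1--00✓ 1--01✓ 1-0-1 1-00-✓ 1-1-0 1-10-✓ 10-0-✓ 11-0-✓
Round 3: 1--0-
PIs = {--011, --110, -00-1, -01-0, -1000, 00-10, 0001-, 01-11, 0111-, 1--0-, 1-0-1, 1-1-0}
Coverage chart:
  m1: -00-1 ←essential
  m2: 00-10,0001-
  m3: --011,-00-1,0001-
  m6: --110,-01-0,00-10
  m8: -1000 ←essential
  m11: --011,01-11
  m15: 01-11,0111-
  m16: 1--0- ←essential
  m17: -00-1,1--0-,1-0-1
  m19: --011,-00-1,1-0-1
  m20: -01-0,1--0-,1-1-0
  m24: -1000,1--0-
  m25: 1--0-,1-0-1
  m27: --011,1-0-1
  m28: 1--0-,1-1-0
  m29: 1--0- ←essential
  m30: --110,1-1-0
Essential: -00-1, -1000, 1--0-

3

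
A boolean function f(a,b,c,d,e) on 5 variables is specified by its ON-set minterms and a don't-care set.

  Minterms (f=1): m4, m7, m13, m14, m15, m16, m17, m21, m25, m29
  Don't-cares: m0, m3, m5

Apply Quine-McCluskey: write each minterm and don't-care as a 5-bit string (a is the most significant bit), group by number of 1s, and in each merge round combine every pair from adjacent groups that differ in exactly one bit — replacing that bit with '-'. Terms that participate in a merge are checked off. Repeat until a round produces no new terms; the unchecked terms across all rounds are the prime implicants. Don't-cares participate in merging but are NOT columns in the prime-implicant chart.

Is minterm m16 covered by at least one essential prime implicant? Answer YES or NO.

Round 0: 00000✓ 00011✓ 00100✓ 00101✓ 00111✓ 01101✓ 01110✓ 01111✓ 10000✓ 10001✓ 10101✓ 11001✓ 11101✓
Round 1: -0000 -0101✓ -1101✓ 0-101✓ 0-111✓ 00-00 00-11 001-1✓ 0010- 011-1✓ 0111- 1-001✓ 1-101✓ 10-01✓ 1000- 11-01✓
Round 2: --101 0-1-1 1--01
PIs = {--101, -0000, 0-1-1, 00-00, 00-11, 0010-, 0111-, 1--01, 1000-}
Coverage chart:
  m4: 00-00,0010-
  m7: 0-1-1,00-11
  m13: --101,0-1-1
  m14: 0111- ←essential
  m15: 0-1-1,0111-
  m16: -0000,1000-
  m17: 1--01,1000-
  m21: --101,1--01
  m25: 1--01 ←essential
  m29: --101,1--01
Essential: 0111-, 1--01

NO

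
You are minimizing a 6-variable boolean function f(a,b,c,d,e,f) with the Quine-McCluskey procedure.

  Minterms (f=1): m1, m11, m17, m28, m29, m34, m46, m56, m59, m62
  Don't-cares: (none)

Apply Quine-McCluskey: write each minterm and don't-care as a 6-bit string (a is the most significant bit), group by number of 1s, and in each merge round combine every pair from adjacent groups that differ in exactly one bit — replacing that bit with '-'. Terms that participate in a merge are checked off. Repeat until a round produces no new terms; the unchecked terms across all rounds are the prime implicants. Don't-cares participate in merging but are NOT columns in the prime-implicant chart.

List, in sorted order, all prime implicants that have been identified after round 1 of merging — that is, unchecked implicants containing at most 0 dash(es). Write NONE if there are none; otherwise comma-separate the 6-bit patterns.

Round 0: 000001✓ 001011 010001✓ 011100✓ 011101✓ 100010 101110✓ 111000 111011 111110✓
Round 1: 0-0001 01110- 1-1110
PIs = {0-0001, 001011, 01110-, 1-1110, 100010, 111000, 111011}

001011, 100010, 111000, 111011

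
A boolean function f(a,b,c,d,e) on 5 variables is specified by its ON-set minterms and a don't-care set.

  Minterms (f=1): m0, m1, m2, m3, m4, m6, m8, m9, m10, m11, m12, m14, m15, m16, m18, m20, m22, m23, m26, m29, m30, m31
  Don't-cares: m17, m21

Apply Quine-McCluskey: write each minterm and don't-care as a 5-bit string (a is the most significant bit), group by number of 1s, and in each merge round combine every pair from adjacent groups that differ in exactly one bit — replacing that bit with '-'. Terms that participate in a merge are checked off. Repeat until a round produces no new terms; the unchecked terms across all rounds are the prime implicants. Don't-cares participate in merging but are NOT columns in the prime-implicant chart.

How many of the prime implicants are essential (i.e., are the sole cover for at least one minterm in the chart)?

Round 0: 00000✓ 00001✓ 00010✓ 00011✓ 00100✓ 00110✓ 01000✓ 01001✓ 01010✓ 01011✓ 01100✓ 01110✓ 01111✓ 10000✓ 10001✓ 10010✓ 10100✓ 10101✓ 10110✓ 10111✓ 11010✓ 11101✓ 11110✓ 11111✓
Round 1: -0000✓ -0001✓ -0010✓ -0100✓ -0110✓ -1010✓ -1110✓ -1111✓ 0-000✓ 0-001✓ 0-010✓ 0-011✓ 0-100✓ 0-110✓ 00-00✓ 00-10✓ 000-0✓ 000-1✓ 0000-✓ 0001-✓ 001-0✓ 01-00✓ 01-10✓ 01-11✓ 010-0✓ 010-1✓ 0100-✓ 0101-✓ 011-0✓ 0111-✓ 1-010✓ 1-101✓ 1-110✓ 1-111✓ 10-00✓ 10-01✓ 10-10✓ 100-0✓ 1000-✓ 101-0✓ 101-1✓ 1010-✓ 1011-✓ 11-10✓ 111-1✓ 1111-✓
Round 2: --010✓ --110✓ -0-00✓ -0-10✓ -00-0✓ -000- -01-0✓ -1-10✓ -111- 0--00✓ 0--10✓ 0-0-0✓ 0-0-1✓ 0-00-✓ 0-01-✓ 0-1-0✓ 00--0✓ 000--✓ 01--0✓ 01-1- 010--✓ 1--10✓ 1-1-1 1-11- 10--0✓ 10-0- 101--
Round 3: ---10 -0--0 0---0 0-0--
PIs = {---10, -0--0, -000-, -111-, 0---0, 0-0--, 01-1-, 1-1-1, 1-11-, 10-0-, 101--}
Coverage chart:
  m0: -0--0,-000-,0---0,0-0--
  m1: -000-,0-0--
  m2: ---10,-0--0,0---0,0-0--
  m3: 0-0-- ←essential
  m4: -0--0,0---0
  m6: ---10,-0--0,0---0
  m8: 0---0,0-0--
  m9: 0-0-- ←essential
  m10: ---10,0---0,0-0--,01-1-
  m11: 0-0--,01-1-
  m12: 0---0 ←essential
  m14: ---10,-111-,0---0,01-1-
  m15: -111-,01-1-
  m16: -0--0,-000-,10-0-
  m18: ---10,-0--0
  m20: -0--0,10-0-,101--
  m22: ---10,-0--0,1-11-,101--
  m23: 1-1-1,1-11-,101--
  m26: ---10 ←essential
  m29: 1-1-1 ←essential
  m30: ---10,-111-,1-11-
  m31: -111-,1-1-1,1-11-
Essential: ---10, 0---0, 0-0--, 1-1-1

4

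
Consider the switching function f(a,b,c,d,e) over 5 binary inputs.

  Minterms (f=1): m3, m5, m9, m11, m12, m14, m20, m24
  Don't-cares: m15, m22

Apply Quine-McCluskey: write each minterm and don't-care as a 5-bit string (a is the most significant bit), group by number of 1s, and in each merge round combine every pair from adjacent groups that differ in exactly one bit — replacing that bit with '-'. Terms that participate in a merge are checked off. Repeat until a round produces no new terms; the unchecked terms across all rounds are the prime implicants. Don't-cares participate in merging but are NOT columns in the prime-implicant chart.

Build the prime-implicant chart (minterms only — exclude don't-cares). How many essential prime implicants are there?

Round 0: 00011✓ 00101 01001✓ 01011✓ 01100✓ 01110✓ 01111✓ 10100✓ 10110✓ 11000
Round 1: 0-011 01-11 010-1 011-0 0111- 101-0
PIs = {0-011, 00101, 01-11, 010-1, 011-0, 0111-, 101-0, 11000}
Coverage chart:
  m3: 0-011 ←essential
  m5: 00101 ←essential
  m9: 010-1 ←essential
  m11: 0-011,01-11,010-1
  m12: 011-0 ←essential
  m14: 011-0,0111-
  m20: 101-0 ←essential
  m24: 11000 ←essential
Essential: 0-011, 00101, 010-1, 011-0, 101-0, 11000

6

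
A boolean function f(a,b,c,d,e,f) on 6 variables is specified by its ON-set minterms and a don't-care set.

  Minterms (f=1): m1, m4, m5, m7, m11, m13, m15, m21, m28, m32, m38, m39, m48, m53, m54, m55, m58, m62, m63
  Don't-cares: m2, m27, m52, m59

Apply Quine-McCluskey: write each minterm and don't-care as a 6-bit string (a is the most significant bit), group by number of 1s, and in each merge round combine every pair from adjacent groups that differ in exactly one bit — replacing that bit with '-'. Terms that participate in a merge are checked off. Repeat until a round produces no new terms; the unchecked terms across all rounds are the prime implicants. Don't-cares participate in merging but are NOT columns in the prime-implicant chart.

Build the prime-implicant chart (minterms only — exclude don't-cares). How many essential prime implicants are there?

Round 0: 000001✓ 000010 000100✓ 000101✓ 000111✓ 001011✓ 001101✓ 001111✓ 010101✓ 011011✓ 011100 100000✓ 100110✓ 100111✓ 110000✓ 110100✓ 110101✓ 110110✓ 110111✓ 111010✓ 111011✓ 111110✓ 111111✓
Round 1: -00111 -10101 -11011 0-0101 0-1011 00-101✓ 00-111✓ 000-01 0001-1✓ 00010- 001-11 0011-1✓ 1-0000 1-0110✓ 1-0111✓ 10011-✓ 11-110✓ 11-111✓ 110-00 1101-0✓ 1101-1✓ 11010-✓ 11011-✓ 111-10✓ 111-11✓ 11101-✓ 11111-✓
Round 2: 00-1-1 1-011- 11-11- 1101-- 111-1-
PIs = {-00111, -10101, -11011, 0-0101, 0-1011, 00-1-1, 000-01, 000010, 00010-, 001-11, 011100, 1-0000, 1-011-, 11-11-, 110-00, 1101--, 111-1-}
Coverage chart:
  m1: 000-01 ←essential
  m4: 00010- ←essential
  m5: 0-0101,00-1-1,000-01,00010-
  m7: -00111,00-1-1
  m11: 0-1011,001-11
  m13: 00-1-1 ←essential
  m15: 00-1-1,001-11
  m21: -10101,0-0101
  m28: 011100 ←essential
  m32: 1-0000 ←essential
  m38: 1-011- ←essential
  m39: -00111,1-011-
  m48: 1-0000,110-00
  m53: -10101,1101--
  m54: 1-011-,11-11-,1101--
  m55: 1-011-,11-11-,1101--
  m58: 111-1- ←essential
  m62: 11-11-,111-1-
  m63: 11-11-,111-1-
Essential: 00-1-1, 000-01, 00010-, 011100, 1-0000, 1-011-, 111-1-

7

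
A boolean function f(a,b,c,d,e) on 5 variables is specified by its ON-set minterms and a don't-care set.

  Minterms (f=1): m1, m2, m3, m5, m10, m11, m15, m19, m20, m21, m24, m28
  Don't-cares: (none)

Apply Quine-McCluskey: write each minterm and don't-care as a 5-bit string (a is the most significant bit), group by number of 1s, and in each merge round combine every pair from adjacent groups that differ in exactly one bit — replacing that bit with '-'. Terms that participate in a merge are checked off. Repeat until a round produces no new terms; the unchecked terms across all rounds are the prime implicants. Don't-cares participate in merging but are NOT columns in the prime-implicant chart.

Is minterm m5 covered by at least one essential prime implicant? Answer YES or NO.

[col 0] 00001*, 00010*, 00011*, 00101*, 01010*, 01011*, 01111*, 10011*, 10100*, 10101*, 11000*, 11100*
[col 1] -0011, -0101, 0-010*, 0-011*, 00-01, 000-1, 0001-*, 01-11, 0101-*, 1-100, 1010-, 11-00
[col 2] 0-01-
Prime implicants: -0011, -0101, 0-01-, 00-01, 000-1, 01-11, 1-100, 1010-, 11-00
PI chart (minterm → PIs covering it):
  1 | 00-01,000-1
  2 | 0-01-  (sole → essential)
  3 | -0011,0-01-,000-1
  5 | -0101,00-01
  10 | 0-01-  (sole → essential)
  11 | 0-01-,01-11
  15 | 01-11  (sole → essential)
  19 | -0011  (sole → essential)
  20 | 1-100,1010-
  21 | -0101,1010-
  24 | 11-00  (sole → essential)
  28 | 1-100,11-00
Essential prime implicants: -0011, 0-01-, 01-11, 11-00

NO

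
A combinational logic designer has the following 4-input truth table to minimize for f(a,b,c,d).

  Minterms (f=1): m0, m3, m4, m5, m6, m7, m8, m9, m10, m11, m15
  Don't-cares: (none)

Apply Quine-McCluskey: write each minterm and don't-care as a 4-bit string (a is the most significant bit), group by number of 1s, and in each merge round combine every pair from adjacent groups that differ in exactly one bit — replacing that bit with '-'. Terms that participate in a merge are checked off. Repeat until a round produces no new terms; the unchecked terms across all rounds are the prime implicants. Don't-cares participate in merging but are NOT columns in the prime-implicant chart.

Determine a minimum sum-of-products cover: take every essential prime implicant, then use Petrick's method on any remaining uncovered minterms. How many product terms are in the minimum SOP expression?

Round 0: 0000✓ 0011✓ 0100✓ 0101✓ 0110✓ 0111✓ 1000✓ 1001✓ 1010✓ 1011✓ 1111✓
Round 1: -000 -011✓ -111✓ 0-00 0-11✓ 01-0✓ 01-1✓ 010-✓ 011-✓ 1-11✓ 10-0✓ 10-1✓ 100-✓ 101-✓
Round 2: --11 01-- 10--
PIs = {--11, -000, 0-00, 01--, 10--}
Coverage chart:
  m0: -000,0-00
  m3: --11 ←essential
  m4: 0-00,01--
  m5: 01-- ←essential
  m6: 01-- ←essential
  m7: --11,01--
  m8: -000,10--
  m9: 10-- ←essential
  m10: 10-- ←essential
  m11: --11,10--
  m15: --11 ←essential
Essential: --11, 01--, 10--
Petrick residual → -000
Min cover (4 terms): cd + b'c'd' + a'b + ab'

4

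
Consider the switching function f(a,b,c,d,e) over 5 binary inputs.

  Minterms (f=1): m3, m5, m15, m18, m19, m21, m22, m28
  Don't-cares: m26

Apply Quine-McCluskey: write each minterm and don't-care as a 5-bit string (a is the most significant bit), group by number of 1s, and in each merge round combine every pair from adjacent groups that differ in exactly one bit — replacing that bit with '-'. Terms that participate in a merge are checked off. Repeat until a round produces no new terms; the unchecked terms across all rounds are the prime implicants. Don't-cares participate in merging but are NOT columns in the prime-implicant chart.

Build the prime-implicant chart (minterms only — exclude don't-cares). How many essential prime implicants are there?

5

Round 0: 00011✓ 00101✓ 01111 10010✓ 10011✓ 10101✓ 10110✓ 11010✓ 11100
Round 1: -0011 -0101 1-010 10-10 1001-
PIs = {-0011, -0101, 01111, 1-010, 10-10, 1001-, 11100}
Coverage chart:
  m3: -0011 ←essential
  m5: -0101 ←essential
  m15: 01111 ←essential
  m18: 1-010,10-10,1001-
  m19: -0011,1001-
  m21: -0101 ←essential
  m22: 10-10 ←essential
  m28: 11100 ←essential
Essential: -0011, -0101, 01111, 10-10, 11100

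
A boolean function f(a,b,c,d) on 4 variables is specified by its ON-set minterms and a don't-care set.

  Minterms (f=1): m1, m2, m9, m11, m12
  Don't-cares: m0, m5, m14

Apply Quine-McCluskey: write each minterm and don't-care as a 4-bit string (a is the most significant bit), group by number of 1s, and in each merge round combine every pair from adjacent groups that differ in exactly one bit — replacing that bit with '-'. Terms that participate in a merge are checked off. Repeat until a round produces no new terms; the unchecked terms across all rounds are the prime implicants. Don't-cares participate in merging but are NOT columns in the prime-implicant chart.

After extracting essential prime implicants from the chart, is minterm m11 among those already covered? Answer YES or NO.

YES

[col 0] 0000*, 0001*, 0010*, 0101*, 1001*, 1011*, 1100*, 1110*
[col 1] -001, 0-01, 00-0, 000-, 10-1, 11-0
Prime implicants: -001, 0-01, 00-0, 000-, 10-1, 11-0
PI chart (minterm → PIs covering it):
  1 | -001,0-01,000-
  2 | 00-0  (sole → essential)
  9 | -001,10-1
  11 | 10-1  (sole → essential)
  12 | 11-0  (sole → essential)
Essential prime implicants: 00-0, 10-1, 11-0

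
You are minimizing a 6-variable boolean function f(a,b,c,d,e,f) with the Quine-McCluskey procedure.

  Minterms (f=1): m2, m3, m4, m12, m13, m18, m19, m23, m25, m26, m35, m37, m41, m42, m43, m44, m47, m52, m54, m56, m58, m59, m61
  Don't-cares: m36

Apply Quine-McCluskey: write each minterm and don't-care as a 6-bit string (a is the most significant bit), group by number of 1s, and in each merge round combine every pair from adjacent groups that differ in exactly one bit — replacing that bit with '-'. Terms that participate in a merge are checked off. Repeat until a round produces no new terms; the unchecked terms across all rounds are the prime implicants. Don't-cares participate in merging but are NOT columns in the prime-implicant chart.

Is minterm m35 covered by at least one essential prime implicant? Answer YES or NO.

NO

Round 0: 000010✓ 000011✓ 000100✓ 001100✓ 001101✓ 010010✓ 010011✓ 010111✓ 011001 011010✓ 100011✓ 100100✓ 100101✓ 101001✓ 101010✓ 101011✓ 101100✓ 101111✓ 110100✓ 110110✓ 111000✓ 111010✓ 111011✓ 111101
Round 1: -00011 -00100✓ -01100✓ -11010 0-0010✓ 0-0011✓ 00-100✓ 00001-✓ 00110- 01-010 010-11 01001-✓ 1-0100 1-1010✓ 1-1011✓ 10-011 10-100✓ 10010- 101-11 1010-1 10101-✓ 1101-0 1110-0 11101-✓
Round 2: -0-100 0-001- 1-101-
PIs = {-0-100, -00011, -11010, 0-001-, 00110-, 01-010, 010-11, 011001, 1-0100, 1-101-, 10-011, 10010-, 101-11, 1010-1, 1101-0, 1110-0, 111101}
Coverage chart:
  m2: 0-001- ←essential
  m3: -00011,0-001-
  m4: -0-100 ←essential
  m12: -0-100,00110-
  m13: 00110- ←essential
  m18: 0-001-,01-010
  m19: 0-001-,010-11
  m23: 010-11 ←essential
  m25: 011001 ←essential
  m26: -11010,01-010
  m35: -00011,10-011
  m37: 10010- ←essential
  m41: 1010-1 ←essential
  m42: 1-101- ←essential
  m43: 1-101-,10-011,101-11,1010-1
  m44: -0-100 ←essential
  m47: 101-11 ←essential
  m52: 1-0100,1101-0
  m54: 1101-0 ←essential
  m56: 1110-0 ←essential
  m58: -11010,1-101-,1110-0
  m59: 1-101- ←essential
  m61: 111101 ←essential
Essential: -0-100, 0-001-, 00110-, 010-11, 011001, 1-101-, 10010-, 101-11, 1010-1, 1101-0, 1110-0, 111101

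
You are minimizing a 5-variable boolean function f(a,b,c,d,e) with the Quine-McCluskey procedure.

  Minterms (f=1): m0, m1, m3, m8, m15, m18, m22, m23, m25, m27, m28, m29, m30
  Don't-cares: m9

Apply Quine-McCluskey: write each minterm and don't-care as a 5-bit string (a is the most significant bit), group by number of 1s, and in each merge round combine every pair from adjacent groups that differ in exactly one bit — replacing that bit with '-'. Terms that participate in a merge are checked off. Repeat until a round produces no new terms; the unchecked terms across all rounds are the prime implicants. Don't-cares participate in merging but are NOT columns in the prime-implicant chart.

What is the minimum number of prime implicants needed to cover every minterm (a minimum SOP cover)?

Round 0: 00000✓ 00001✓ 00011✓ 01000✓ 01001✓ 01111 10010✓ 10110✓ 10111✓ 11001✓ 11011✓ 11100✓ 11101✓ 11110✓
Round 1: -1001 0-000✓ 0-001✓ 000-1 0000-✓ 0100-✓ 1-110 10-10 1011- 11-01 110-1 111-0 1110-
Round 2: 0-00-
PIs = {-1001, 0-00-, 000-1, 01111, 1-110, 10-10, 1011-, 11-01, 110-1, 111-0, 1110-}
Coverage chart:
  m0: 0-00- ←essential
  m1: 0-00-,000-1
  m3: 000-1 ←essential
  m8: 0-00- ←essential
  m15: 01111 ←essential
  m18: 10-10 ←essential
  m22: 1-110,10-10,1011-
  m23: 1011- ←essential
  m25: -1001,11-01,110-1
  m27: 110-1 ←essential
  m28: 111-0,1110-
  m29: 11-01,1110-
  m30: 1-110,111-0
Essential: 0-00-, 000-1, 01111, 10-10, 1011-, 110-1
Petrick residual → 1-110, 1110-
Min cover (8 terms): a'c'd' + a'b'c'e + a'bcde + acde' + ab'de' + ab'cd + abc'e + abcd'

8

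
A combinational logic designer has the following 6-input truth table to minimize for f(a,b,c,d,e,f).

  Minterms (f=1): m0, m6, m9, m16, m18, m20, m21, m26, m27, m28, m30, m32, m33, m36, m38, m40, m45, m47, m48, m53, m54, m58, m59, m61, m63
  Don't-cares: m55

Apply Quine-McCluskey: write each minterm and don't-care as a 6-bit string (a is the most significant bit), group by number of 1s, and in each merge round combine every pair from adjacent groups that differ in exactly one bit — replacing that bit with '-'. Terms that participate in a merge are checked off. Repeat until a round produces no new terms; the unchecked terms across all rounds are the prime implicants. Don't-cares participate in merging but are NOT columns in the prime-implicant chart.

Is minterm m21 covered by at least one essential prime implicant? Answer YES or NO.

NO

Round 0: 000000✓ 000110✓ 001001 010000✓ 010010✓ 010100✓ 010101✓ 011010✓ 011011✓ 011100✓ 011110✓ 100000✓ 100001✓ 100100✓ 100110✓ 101000✓ 101101✓ 101111✓ 110000✓ 110101✓ 110110✓ 110111✓ 111010✓ 111011✓ 111101✓ 111111✓
Round 1: -00000✓ -00110 -10000✓ -10101 -11010✓ -11011✓ 0-0000✓ 01-010 01-100 010-00 0100-0 01010- 011-10 01101-✓ 0111-0 1-0000✓ 1-0110 1-1101✓ 1-1111✓ 10-000 100-00 10000- 1001-0 1011-1✓ 11-101✓ 11-111✓ 1101-1✓ 11011- 111-11 11101-✓ 1111-1✓
Round 2: --0000 -1101- 1-11-1 11-1-1
PIs = {--0000, -00110, -10101, -1101-, 001001, 01-010, 01-100, 010-00, 0100-0, 01010-, 011-10, 0111-0, 1-0110, 1-11-1, 10-000, 100-00, 10000-, 1001-0, 11-1-1, 11011-, 111-11}
Coverage chart:
  m0: --0000 ←essential
  m6: -00110 ←essential
  m9: 001001 ←essential
  m16: --0000,010-00,0100-0
  m18: 01-010,0100-0
  m20: 01-100,010-00,01010-
  m21: -10101,01010-
  m26: -1101-,01-010,011-10
  m27: -1101- ←essential
  m28: 01-100,0111-0
  m30: 011-10,0111-0
  m32: --0000,10-000,100-00,10000-
  m33: 10000- ←essential
  m36: 100-00,1001-0
  m38: -00110,1-0110,1001-0
  m40: 10-000 ←essential
  m45: 1-11-1 ←essential
  m47: 1-11-1 ←essential
  m48: --0000 ←essential
  m53: -10101,11-1-1
  m54: 1-0110,11011-
  m58: -1101- ←essential
  m59: -1101-,111-11
  m61: 1-11-1,11-1-1
  m63: 1-11-1,11-1-1,111-11
Essential: --0000, -00110, -1101-, 001001, 1-11-1, 10-000, 10000-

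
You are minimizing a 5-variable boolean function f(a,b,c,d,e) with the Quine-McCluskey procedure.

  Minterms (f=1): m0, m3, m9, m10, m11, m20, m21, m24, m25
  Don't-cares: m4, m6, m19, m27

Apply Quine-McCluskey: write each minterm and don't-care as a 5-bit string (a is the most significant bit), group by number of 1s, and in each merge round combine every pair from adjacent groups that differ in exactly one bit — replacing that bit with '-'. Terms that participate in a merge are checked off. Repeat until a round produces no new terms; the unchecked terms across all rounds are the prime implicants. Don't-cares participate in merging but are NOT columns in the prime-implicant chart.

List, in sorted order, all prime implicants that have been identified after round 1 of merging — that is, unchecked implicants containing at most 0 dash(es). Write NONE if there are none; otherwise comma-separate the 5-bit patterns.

NONE

size-2^0 implicants → 00000(✓)  00011(✓)  00100(✓)  00110(✓)  01001(✓)  01010(✓)  01011(✓)  10011(✓)  10100(✓)  10101(✓)  11000(✓)  11001(✓)  11011(✓)
size-2^1 implicants → -0011(✓)  -0100  -1001(✓)  -1011(✓)  0-011(✓)  00-00  001-0  010-1(✓)  0101-  1-011(✓)  1010-  110-1(✓)  1100-
size-2^2 implicants → --011  -10-1
Unchecked terms (primes): --011, -0100, -10-1, 00-00, 001-0, 0101-, 1010-, 1100-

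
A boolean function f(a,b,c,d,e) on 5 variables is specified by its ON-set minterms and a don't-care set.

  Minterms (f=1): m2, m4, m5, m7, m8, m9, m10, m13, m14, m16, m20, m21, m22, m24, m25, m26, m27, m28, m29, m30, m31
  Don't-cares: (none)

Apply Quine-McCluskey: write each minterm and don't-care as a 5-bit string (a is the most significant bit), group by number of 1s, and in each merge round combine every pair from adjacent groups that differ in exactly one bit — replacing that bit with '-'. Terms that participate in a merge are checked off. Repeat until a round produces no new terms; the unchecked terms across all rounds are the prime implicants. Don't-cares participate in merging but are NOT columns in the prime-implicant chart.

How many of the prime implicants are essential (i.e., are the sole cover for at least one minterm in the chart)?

[col 0] 00010*, 00100*, 00101*, 00111*, 01000*, 01001*, 01010*, 01101*, 01110*, 10000*, 10100*, 10101*, 10110*, 11000*, 11001*, 11010*, 11011*, 11100*, 11101*, 11110*, 11111*
[col 1] -0100*, -0101*, -1000*, -1001*, -1010*, -1101*, -1110*, 0-010, 0-101*, 001-1, 0010-*, 01-01*, 01-10*, 010-0*, 0100-*, 1-000*, 1-100*, 1-101*, 1-110*, 10-00*, 101-0*, 1010-*, 11-00*, 11-01*, 11-10*, 11-11*, 110-0*, 110-1*, 1100-*, 1101-*, 111-0*, 111-1*, 1110-*, 1111-*
[col 2] --101, -010-, -1-01, -1-10, -10-0, -100-, 1--00, 1-1-0, 1-10-, 11--0*, 11--1*, 11-0-*, 11-1-*, 110--*, 111--*
[col 3] 11---
Prime implicants: --101, -010-, -1-01, -1-10, -10-0, -100-, 0-010, 001-1, 1--00, 1-1-0, 1-10-, 11---
PI chart (minterm → PIs covering it):
  2 | 0-010  (sole → essential)
  4 | -010-  (sole → essential)
  5 | --101,-010-,001-1
  7 | 001-1  (sole → essential)
  8 | -10-0,-100-
  9 | -1-01,-100-
  10 | -1-10,-10-0,0-010
  13 | --101,-1-01
  14 | -1-10  (sole → essential)
  16 | 1--00  (sole → essential)
  20 | -010-,1--00,1-1-0,1-10-
  21 | --101,-010-,1-10-
  22 | 1-1-0  (sole → essential)
  24 | -10-0,-100-,1--00,11---
  25 | -1-01,-100-,11---
  26 | -1-10,-10-0,11---
  27 | 11---  (sole → essential)
  28 | 1--00,1-1-0,1-10-,11---
  29 | --101,-1-01,1-10-,11---
  30 | -1-10,1-1-0,11---
  31 | 11---  (sole → essential)
Essential prime implicants: -010-, -1-10, 0-010, 001-1, 1--00, 1-1-0, 11---

7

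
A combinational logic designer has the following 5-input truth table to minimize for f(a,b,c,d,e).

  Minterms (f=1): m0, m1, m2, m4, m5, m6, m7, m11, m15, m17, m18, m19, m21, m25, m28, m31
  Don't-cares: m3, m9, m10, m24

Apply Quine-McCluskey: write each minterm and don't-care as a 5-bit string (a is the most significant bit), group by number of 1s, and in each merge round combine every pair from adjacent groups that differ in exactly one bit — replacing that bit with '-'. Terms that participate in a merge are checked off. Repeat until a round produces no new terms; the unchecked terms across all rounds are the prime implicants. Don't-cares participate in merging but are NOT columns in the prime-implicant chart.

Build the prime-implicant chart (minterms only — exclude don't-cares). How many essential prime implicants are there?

5

Round 0: 00000✓ 00001✓ 00010✓ 00011✓ 00100✓ 00101✓ 00110✓ 00111✓ 01001✓ 01010✓ 01011✓ 01111✓ 10001✓ 10010✓ 10011✓ 10101✓ 11000✓ 11001✓ 11100✓ 11111✓
Round 1: -0001✓ -0010✓ -0011✓ -0101✓ -1001✓ -1111 0-001✓ 0-010✓ 0-011✓ 0-111✓ 00-00✓ 00-01✓ 00-10✓ 00-11✓ 000-0✓ 000-1✓ 0000-✓ 0001-✓ 001-0✓ 001-1✓ 0010-✓ 0011-✓ 01-11✓ 010-1✓ 0101-✓ 1-001✓ 10-01✓ 100-1✓ 1001-✓ 11-00 1100-
Round 2: --001 -0-01 -00-1 -001- 0--11 0-0-1 0-01- 00--0✓ 00--1✓ 00-0-✓ 00-1-✓ 000--✓ 001--✓
Round 3: 00---
PIs = {--001, -0-01, -00-1, -001-, -1111, 0--11, 0-0-1, 0-01-, 00---, 11-00, 1100-}
Coverage chart:
  m0: 00--- ←essential
  m1: --001,-0-01,-00-1,0-0-1,00---
  m2: -001-,0-01-,00---
  m4: 00--- ←essential
  m5: -0-01,00---
  m6: 00--- ←essential
  m7: 0--11,00---
  m11: 0--11,0-0-1,0-01-
  m15: -1111,0--11
  m17: --001,-0-01,-00-1
  m18: -001- ←essential
  m19: -00-1,-001-
  m21: -0-01 ←essential
  m25: --001,1100-
  m28: 11-00 ←essential
  m31: -1111 ←essential
Essential: -0-01, -001-, -1111, 00---, 11-00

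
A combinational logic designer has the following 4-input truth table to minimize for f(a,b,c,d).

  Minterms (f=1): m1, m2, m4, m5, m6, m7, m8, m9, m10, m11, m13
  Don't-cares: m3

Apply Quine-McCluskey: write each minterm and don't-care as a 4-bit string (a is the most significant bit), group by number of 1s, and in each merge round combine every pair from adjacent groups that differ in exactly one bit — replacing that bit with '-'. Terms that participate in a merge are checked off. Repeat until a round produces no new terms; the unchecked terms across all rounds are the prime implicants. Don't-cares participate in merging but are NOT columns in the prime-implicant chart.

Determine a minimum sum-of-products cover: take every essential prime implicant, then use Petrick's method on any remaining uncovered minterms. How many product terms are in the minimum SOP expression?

[col 0] 0001*, 0010*, 0011*, 0100*, 0101*, 0110*, 0111*, 1000*, 1001*, 1010*, 1011*, 1101*
[col 1] -001*, -010*, -011*, -101*, 0-01*, 0-10*, 0-11*, 00-1*, 001-*, 01-0*, 01-1*, 010-*, 011-*, 1-01*, 10-0*, 10-1*, 100-*, 101-*
[col 2] --01, -0-1, -01-, 0--1, 0-1-, 01--, 10--
Prime implicants: --01, -0-1, -01-, 0--1, 0-1-, 01--, 10--
PI chart (minterm → PIs covering it):
  1 | --01,-0-1,0--1
  2 | -01-,0-1-
  4 | 01--  (sole → essential)
  5 | --01,0--1,01--
  6 | 0-1-,01--
  7 | 0--1,0-1-,01--
  8 | 10--  (sole → essential)
  9 | --01,-0-1,10--
  10 | -01-,10--
  11 | -0-1,-01-,10--
  13 | --01  (sole → essential)
Essential prime implicants: --01, 01--, 10--
Petrick residual → -01-
Minimum SOP uses 4 PIs: c'd + b'c + a'b + ab'

4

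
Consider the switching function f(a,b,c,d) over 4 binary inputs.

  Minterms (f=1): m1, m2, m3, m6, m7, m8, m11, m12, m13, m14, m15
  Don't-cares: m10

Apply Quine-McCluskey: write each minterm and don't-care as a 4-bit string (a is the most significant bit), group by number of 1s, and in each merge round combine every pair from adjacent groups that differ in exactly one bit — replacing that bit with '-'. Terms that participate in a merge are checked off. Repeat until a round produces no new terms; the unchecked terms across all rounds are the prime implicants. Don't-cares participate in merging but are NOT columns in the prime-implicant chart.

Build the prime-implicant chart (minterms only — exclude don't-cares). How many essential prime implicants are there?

4

Round 0: 0001✓ 0010✓ 0011✓ 0110✓ 0111✓ 1000✓ 1010✓ 1011✓ 1100✓ 1101✓ 1110✓ 1111✓
Round 1: -010✓ -011✓ -110✓ -111✓ 0-10✓ 0-11✓ 00-1 001-✓ 011-✓ 1-00✓ 1-10✓ 1-11✓ 10-0✓ 101-✓ 11-0✓ 11-1✓ 110-✓ 111-✓
Round 2: --10✓ --11✓ -01-✓ -11-✓ 0-1-✓ 1--0 1-1-✓ 11--
Round 3: --1-
PIs = {--1-, 00-1, 1--0, 11--}
Coverage chart:
  m1: 00-1 ←essential
  m2: --1- ←essential
  m3: --1-,00-1
  m6: --1- ←essential
  m7: --1- ←essential
  m8: 1--0 ←essential
  m11: --1- ←essential
  m12: 1--0,11--
  m13: 11-- ←essential
  m14: --1-,1--0,11--
  m15: --1-,11--
Essential: --1-, 00-1, 1--0, 11--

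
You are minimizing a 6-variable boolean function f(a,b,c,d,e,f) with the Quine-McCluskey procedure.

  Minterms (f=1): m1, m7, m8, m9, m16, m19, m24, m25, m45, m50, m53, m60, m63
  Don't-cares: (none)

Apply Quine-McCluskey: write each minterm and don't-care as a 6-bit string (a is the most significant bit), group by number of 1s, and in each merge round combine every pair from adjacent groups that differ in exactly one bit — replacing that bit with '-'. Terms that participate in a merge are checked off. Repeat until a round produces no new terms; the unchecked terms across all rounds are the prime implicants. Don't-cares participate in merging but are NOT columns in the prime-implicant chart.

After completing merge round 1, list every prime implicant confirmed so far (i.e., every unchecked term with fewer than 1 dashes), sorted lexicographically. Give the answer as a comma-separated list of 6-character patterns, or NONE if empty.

Round 0: 000001✓ 000111 001000✓ 001001✓ 010000✓ 010011 011000✓ 011001✓ 101101 110010 110101 111100 111111
Round 1: 0-1000✓ 0-1001✓ 00-001 00100-✓ 01-000 01100-✓
Round 2: 0-100-
PIs = {0-100-, 00-001, 000111, 01-000, 010011, 101101, 110010, 110101, 111100, 111111}

000111, 010011, 101101, 110010, 110101, 111100, 111111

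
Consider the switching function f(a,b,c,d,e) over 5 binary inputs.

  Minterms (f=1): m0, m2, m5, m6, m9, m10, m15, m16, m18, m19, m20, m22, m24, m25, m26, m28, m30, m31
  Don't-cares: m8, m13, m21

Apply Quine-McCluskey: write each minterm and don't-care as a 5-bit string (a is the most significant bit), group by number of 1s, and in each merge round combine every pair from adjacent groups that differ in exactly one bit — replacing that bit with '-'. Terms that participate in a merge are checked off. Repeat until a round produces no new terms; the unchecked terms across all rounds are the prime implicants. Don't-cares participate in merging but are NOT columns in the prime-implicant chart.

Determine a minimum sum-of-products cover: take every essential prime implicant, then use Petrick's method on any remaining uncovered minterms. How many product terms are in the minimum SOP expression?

[col 0] 00000*, 00010*, 00101*, 00110*, 01000*, 01001*, 01010*, 01101*, 01111*, 10000*, 10010*, 10011*, 10100*, 10101*, 10110*, 11000*, 11001*, 11010*, 11100*, 11110*, 11111*
[col 1] -0000*, -0010*, -0101, -0110*, -1000*, -1001*, -1010*, -1111, 0-000*, 0-010*, 0-101, 00-10*, 000-0*, 01-01, 010-0*, 0100-*, 011-1, 1-000*, 1-010*, 1-100*, 1-110*, 10-00*, 10-10*, 100-0*, 1001-, 101-0*, 1010-, 11-00*, 11-10*, 110-0*, 1100-*, 111-0*, 1111-
[col 2] --000*, --010*, -0-10, -00-0*, -10-0*, -100-, 0-0-0*, 1--00*, 1--10*, 1-0-0*, 1-1-0*, 10--0*, 11--0*
[col 3] --0-0, 1---0
Prime implicants: --0-0, -0-10, -0101, -100-, -1111, 0-101, 01-01, 011-1, 1---0, 1001-, 1010-, 1111-
PI chart (minterm → PIs covering it):
  0 | --0-0  (sole → essential)
  2 | --0-0,-0-10
  5 | -0101,0-101
  6 | -0-10  (sole → essential)
  9 | -100-,01-01
  10 | --0-0  (sole → essential)
  15 | -1111,011-1
  16 | --0-0,1---0
  18 | --0-0,-0-10,1---0,1001-
  19 | 1001-  (sole → essential)
  20 | 1---0,1010-
  22 | -0-10,1---0
  24 | --0-0,-100-,1---0
  25 | -100-  (sole → essential)
  26 | --0-0,1---0
  28 | 1---0  (sole → essential)
  30 | 1---0,1111-
  31 | -1111,1111-
Essential prime implicants: --0-0, -0-10, -100-, 1---0, 1001-
Petrick residual → -0101, -1111
Minimum SOP uses 7 PIs: c'e' + b'de' + b'cd'e + bc'd' + bcde + ae' + ab'c'd

7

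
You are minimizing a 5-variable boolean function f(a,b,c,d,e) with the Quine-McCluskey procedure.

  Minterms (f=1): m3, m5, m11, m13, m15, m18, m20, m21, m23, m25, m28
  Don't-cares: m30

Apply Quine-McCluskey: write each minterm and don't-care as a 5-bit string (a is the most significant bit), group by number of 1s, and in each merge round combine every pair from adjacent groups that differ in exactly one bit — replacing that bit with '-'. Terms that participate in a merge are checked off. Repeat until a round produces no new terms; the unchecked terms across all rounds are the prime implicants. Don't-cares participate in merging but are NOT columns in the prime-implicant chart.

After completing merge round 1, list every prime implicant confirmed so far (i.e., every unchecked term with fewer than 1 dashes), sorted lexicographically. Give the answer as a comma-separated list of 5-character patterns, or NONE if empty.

size-2^0 implicants → 00011(✓)  00101(✓)  01011(✓)  01101(✓)  01111(✓)  10010  10100(✓)  10101(✓)  10111(✓)  11001  11100(✓)  11110(✓)
size-2^1 implicants → -0101  0-011  0-101  01-11  011-1  1-100  101-1  1010-  111-0
Unchecked terms (primes): -0101, 0-011, 0-101, 01-11, 011-1, 1-100, 10010, 101-1, 1010-, 11001, 111-0

10010, 11001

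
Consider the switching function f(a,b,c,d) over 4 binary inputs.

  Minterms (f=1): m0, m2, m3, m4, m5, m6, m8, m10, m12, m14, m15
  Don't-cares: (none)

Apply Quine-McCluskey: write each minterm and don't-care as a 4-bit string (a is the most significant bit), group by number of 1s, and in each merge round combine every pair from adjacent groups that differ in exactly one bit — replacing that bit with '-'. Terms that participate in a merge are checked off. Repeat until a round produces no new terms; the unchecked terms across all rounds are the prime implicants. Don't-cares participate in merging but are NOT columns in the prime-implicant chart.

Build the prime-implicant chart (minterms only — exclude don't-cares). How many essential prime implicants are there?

4

[col 0] 0000*, 0010*, 0011*, 0100*, 0101*, 0110*, 1000*, 1010*, 1100*, 1110*, 1111*
[col 1] -000*, -010*, -100*, -110*, 0-00*, 0-10*, 00-0*, 001-, 01-0*, 010-, 1-00*, 1-10*, 10-0*, 11-0*, 111-
[col 2] --00*, --10*, -0-0*, -1-0*, 0--0*, 1--0*
[col 3] ---0
Prime implicants: ---0, 001-, 010-, 111-
PI chart (minterm → PIs covering it):
  0 | ---0  (sole → essential)
  2 | ---0,001-
  3 | 001-  (sole → essential)
  4 | ---0,010-
  5 | 010-  (sole → essential)
  6 | ---0  (sole → essential)
  8 | ---0  (sole → essential)
  10 | ---0  (sole → essential)
  12 | ---0  (sole → essential)
  14 | ---0,111-
  15 | 111-  (sole → essential)
Essential prime implicants: ---0, 001-, 010-, 111-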